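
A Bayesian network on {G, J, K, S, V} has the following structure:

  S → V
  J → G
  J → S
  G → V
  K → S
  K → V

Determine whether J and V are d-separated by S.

We examine all 3 paths between J and V:
Path 1: J → S → V
  S is a chain here and S is conditioned on, so the path is blocked at S.
Path 2: J → S ← K → V
  S is a collider and S is conditioned on, which opens it; K is a fork and K is not conditioned on — no node blocks this path, so it is active.
Path 3: J → G → V
  G is a chain and G is not conditioned on — no node blocks this path, so it is active.
Since the path J → S ← K → V is active, J and V are not d-separated given {S}.

No — J and V are not d-separated given {S}.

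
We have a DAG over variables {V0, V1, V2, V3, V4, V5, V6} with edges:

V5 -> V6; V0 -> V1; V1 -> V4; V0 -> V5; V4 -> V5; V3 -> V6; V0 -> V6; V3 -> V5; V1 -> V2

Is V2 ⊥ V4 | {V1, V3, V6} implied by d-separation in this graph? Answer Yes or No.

4 paths connect V2 and V4; each must be blocked for d-separation to hold:
Path 1: V2 ← V1 → V4
  V1 is a fork here and V1 is conditioned on, so the path is blocked at V1.
Path 2: V2 ← V1 ← V0 → V5 ← V4
  V1 is a chain here and V1 is conditioned on, so the path is blocked at V1.
Path 3: V2 ← V1 ← V0 → V6 ← V5 ← V4
  V1 is a chain here and V1 is conditioned on, so the path is blocked at V1.
Path 4: V2 ← V1 ← V0 → V6 ← V3 → V5 ← V4
  V1 is a chain here and V1 is conditioned on, so the path is blocked at V1.
Every path is blocked, so V2 and V4 are d-separated given {V1, V3, V6}.

Yes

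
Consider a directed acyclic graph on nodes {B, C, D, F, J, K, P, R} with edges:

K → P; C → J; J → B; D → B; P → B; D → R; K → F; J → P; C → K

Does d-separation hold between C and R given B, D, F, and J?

Yes — C and R are d-separated given {B, D, F, J}.

We examine all 4 paths between C and R:
  1. C → J → P → B ← D → R — J:chain[blocks]; P:chain[open]; B:collider[open]; D:fork[blocks] ⇒ blocked
  2. C → J → B ← D → R — J:chain[blocks]; B:collider[open]; D:fork[blocks] ⇒ blocked
  3. C → K → P ← J → B ← D → R — K:chain[open]; P:collider[open]; J:fork[blocks]; B:collider[open]; D:fork[blocks] ⇒ blocked
  4. C → K → P → B ← D → R — K:chain[open]; P:chain[open]; B:collider[open]; D:fork[blocks] ⇒ blocked
Since every path is blocked, d-separation holds.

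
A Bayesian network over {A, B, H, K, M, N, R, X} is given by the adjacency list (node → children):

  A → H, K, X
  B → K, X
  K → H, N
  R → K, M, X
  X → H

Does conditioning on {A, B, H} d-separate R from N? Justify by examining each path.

No — R and N are not d-separated given {A, B, H}.

6 paths connect R and N; each must be blocked for d-separation to hold:
Path 1: R → X ← B → K → N
  B is a fork here and B is conditioned on, so the path is blocked at B.
Path 2: R → X → H ← A → K → N
  A is a fork here and A is conditioned on, so the path is blocked at A.
Path 3: R → X → H ← K → N
  X is a chain and X is not conditioned on; H is a collider and H is conditioned on, which opens it; K is a fork and K is not conditioned on — no node blocks this path, so it is active.
Path 4: R → X ← A → H ← K → N
  A is a fork here and A is conditioned on, so the path is blocked at A.
Path 5: R → X ← A → K → N
  A is a fork here and A is conditioned on, so the path is blocked at A.
Path 6: R → K → N
  K is a chain and K is not conditioned on — no node blocks this path, so it is active.
At least one path is unblocked, so d-separation fails.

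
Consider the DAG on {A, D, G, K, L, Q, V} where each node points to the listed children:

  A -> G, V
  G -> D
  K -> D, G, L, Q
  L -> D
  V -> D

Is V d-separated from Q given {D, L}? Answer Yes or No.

6 paths connect V and Q; each must be blocked for d-separation to hold:
Path 1: V → D ← G ← K → Q
  D is a collider and D is conditioned on, which opens it; G is a chain and G is not conditioned on; K is a fork and K is not conditioned on — no node blocks this path, so it is active.
Path 2: V → D ← K → Q
  D is a collider and D is conditioned on, which opens it; K is a fork and K is not conditioned on — no node blocks this path, so it is active.
Path 3: V → D ← L ← K → Q
  L is a chain here and L is conditioned on, so the path is blocked at L.
Path 4: V ← A → G → D ← K → Q
  A is a fork and A is not conditioned on; G is a chain and G is not conditioned on; D is a collider and D is conditioned on, which opens it; K is a fork and K is not conditioned on — no node blocks this path, so it is active.
Path 5: V ← A → G → D ← L ← K → Q
  L is a chain here and L is conditioned on, so the path is blocked at L.
Path 6: V ← A → G ← K → Q
  A is a fork and A is not conditioned on; G is a collider and its descendant D is conditioned on, which opens it; K is a fork and K is not conditioned on — no node blocks this path, so it is active.
Since the path V → D ← G ← K → Q is active, V and Q are not d-separated given {D, L}.

No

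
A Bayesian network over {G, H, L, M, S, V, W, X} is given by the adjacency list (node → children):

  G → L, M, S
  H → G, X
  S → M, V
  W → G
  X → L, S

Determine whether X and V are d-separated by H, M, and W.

No — X and V are not d-separated given {H, M, W}.

Enumerating the 5 paths from X to V and testing each for blocking by {H, M, W}:
Path 1: X → S → V
  S is a chain and S is not conditioned on — no node blocks this path, so it is active.
Path 2: X ← H → G → S → V
  H is a fork here and H is conditioned on, so the path is blocked at H.
Path 3: X ← H → G → M ← S → V
  H is a fork here and H is conditioned on, so the path is blocked at H.
Path 4: X → L ← G → S → V
  L is a collider here and neither L nor any of its descendants is conditioned on, so the collider stays closed — the path is blocked at L.
Path 5: X → L ← G → M ← S → V
  L is a collider here and neither L nor any of its descendants is conditioned on, so the collider stays closed — the path is blocked at L.
Since the path X → S → V is active, X and V are not d-separated given {H, M, W}.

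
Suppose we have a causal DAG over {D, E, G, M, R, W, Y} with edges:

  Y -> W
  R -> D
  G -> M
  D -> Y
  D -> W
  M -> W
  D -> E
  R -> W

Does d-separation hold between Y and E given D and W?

Yes

Enumerating the 3 paths from Y to E and testing each for blocking by {D, W}:
  1. Y ← D → E — D:fork[blocks] ⇒ blocked
  2. Y → W ← D → E — W:collider[open]; D:fork[blocks] ⇒ blocked
  3. Y → W ← R → D → E — W:collider[open]; R:fork[open]; D:chain[blocks] ⇒ blocked
Every path is blocked, so Y and E are d-separated given {D, W}.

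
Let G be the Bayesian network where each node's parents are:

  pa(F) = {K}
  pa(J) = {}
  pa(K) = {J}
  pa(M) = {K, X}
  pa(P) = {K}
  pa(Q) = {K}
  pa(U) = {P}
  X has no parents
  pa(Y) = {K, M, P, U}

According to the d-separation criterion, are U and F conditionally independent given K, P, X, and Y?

Yes

Enumerating the 6 paths from U to F and testing each for blocking by {K, P, X, Y}:
Path 1: U → Y ← K → F
  K is a fork here and K is conditioned on, so the path is blocked at K.
Path 2: U → Y ← P ← K → F
  P is a chain here and P is conditioned on, so the path is blocked at P.
Path 3: U → Y ← M ← K → F
  K is a fork here and K is conditioned on, so the path is blocked at K.
Path 4: U ← P ← K → F
  P is a chain here and P is conditioned on, so the path is blocked at P.
Path 5: U ← P → Y ← K → F
  P is a fork here and P is conditioned on, so the path is blocked at P.
Path 6: U ← P → Y ← M ← K → F
  P is a fork here and P is conditioned on, so the path is blocked at P.
Every path is blocked, so U and F are d-separated given {K, P, X, Y}.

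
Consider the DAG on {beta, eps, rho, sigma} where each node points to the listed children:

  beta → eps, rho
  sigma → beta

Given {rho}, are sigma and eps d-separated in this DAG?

Only one path connects sigma and eps:
  1. sigma → beta → eps — beta:chain[open] ⇒ active
Since the path sigma → beta → eps is active, sigma and eps are not d-separated given {rho}.

No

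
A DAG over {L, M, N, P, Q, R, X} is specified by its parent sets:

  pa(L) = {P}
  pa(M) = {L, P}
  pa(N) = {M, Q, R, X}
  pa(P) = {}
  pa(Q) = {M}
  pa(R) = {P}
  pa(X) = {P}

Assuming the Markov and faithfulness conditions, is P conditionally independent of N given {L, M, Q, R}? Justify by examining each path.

6 paths connect P and N; each must be blocked for d-separation to hold:
  1. P → L → M → Q → N — L:chain[blocks]; M:chain[blocks]; Q:chain[blocks] ⇒ blocked
  2. P → L → M → N — L:chain[blocks]; M:chain[blocks] ⇒ blocked
  3. P → R → N — R:chain[blocks] ⇒ blocked
  4. P → X → N — X:chain[open] ⇒ active
  5. P → M → Q → N — M:chain[blocks]; Q:chain[blocks] ⇒ blocked
  6. P → M → N — M:chain[blocks] ⇒ blocked
Since the path P → X → N is active, P and N are not d-separated given {L, M, Q, R}.

No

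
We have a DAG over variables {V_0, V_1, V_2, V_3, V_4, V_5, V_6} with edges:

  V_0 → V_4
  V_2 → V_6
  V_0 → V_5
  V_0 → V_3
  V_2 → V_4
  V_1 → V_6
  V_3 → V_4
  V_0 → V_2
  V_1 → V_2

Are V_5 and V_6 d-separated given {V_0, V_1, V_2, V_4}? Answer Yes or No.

Yes

Enumerating the 6 paths from V_5 to V_6 and testing each for blocking by {V_0, V_1, V_2, V_4}:
Path 1: V_5 ← V_0 → V_4 ← V_2 ← V_1 → V_6
  V_0 is a fork here and V_0 is conditioned on, so the path is blocked at V_0.
Path 2: V_5 ← V_0 → V_4 ← V_2 → V_6
  V_0 is a fork here and V_0 is conditioned on, so the path is blocked at V_0.
Path 3: V_5 ← V_0 → V_3 → V_4 ← V_2 ← V_1 → V_6
  V_0 is a fork here and V_0 is conditioned on, so the path is blocked at V_0.
Path 4: V_5 ← V_0 → V_3 → V_4 ← V_2 → V_6
  V_0 is a fork here and V_0 is conditioned on, so the path is blocked at V_0.
Path 5: V_5 ← V_0 → V_2 ← V_1 → V_6
  V_0 is a fork here and V_0 is conditioned on, so the path is blocked at V_0.
Path 6: V_5 ← V_0 → V_2 → V_6
  V_0 is a fork here and V_0 is conditioned on, so the path is blocked at V_0.
Since every path is blocked, d-separation holds.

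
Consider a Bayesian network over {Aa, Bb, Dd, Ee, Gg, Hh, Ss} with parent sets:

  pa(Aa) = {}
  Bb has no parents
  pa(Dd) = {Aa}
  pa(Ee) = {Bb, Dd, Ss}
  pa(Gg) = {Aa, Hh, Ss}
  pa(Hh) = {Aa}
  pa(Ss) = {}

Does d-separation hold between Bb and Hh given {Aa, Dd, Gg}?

Yes

4 paths connect Bb and Hh; each must be blocked for d-separation to hold:
Path 1: Bb → Ee ← Ss → Gg ← Aa → Hh
  Ee is a collider here and neither Ee nor any of its descendants is conditioned on, so the collider stays closed — the path is blocked at Ee.
Path 2: Bb → Ee ← Ss → Gg ← Hh
  Ee is a collider here and neither Ee nor any of its descendants is conditioned on, so the collider stays closed — the path is blocked at Ee.
Path 3: Bb → Ee ← Dd ← Aa → Gg ← Hh
  Ee is a collider here and neither Ee nor any of its descendants is conditioned on, so the collider stays closed — the path is blocked at Ee.
Path 4: Bb → Ee ← Dd ← Aa → Hh
  Ee is a collider here and neither Ee nor any of its descendants is conditioned on, so the collider stays closed — the path is blocked at Ee.
Every path is blocked, so Bb and Hh are d-separated given {Aa, Dd, Gg}.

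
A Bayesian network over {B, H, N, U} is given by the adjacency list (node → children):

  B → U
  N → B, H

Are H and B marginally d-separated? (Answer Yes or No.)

Only one path connects H and B:
  1. H ← N → B — N:fork[open] ⇒ active
Because an active path exists, H and B are not d-separated.

No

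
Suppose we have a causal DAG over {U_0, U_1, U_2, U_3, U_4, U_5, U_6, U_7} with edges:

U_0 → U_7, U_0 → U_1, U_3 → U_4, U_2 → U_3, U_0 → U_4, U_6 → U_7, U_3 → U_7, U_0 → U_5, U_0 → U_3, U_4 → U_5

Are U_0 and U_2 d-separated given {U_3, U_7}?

There are 4 undirected paths between U_0 and U_2; checking each against the conditioning set {U_3, U_7}:
Path 1: U_0 → U_5 ← U_4 ← U_3 ← U_2
  U_5 is a collider here and neither U_5 nor any of its descendants is conditioned on, so the collider stays closed — the path is blocked at U_5.
Path 2: U_0 → U_3 ← U_2
  U_3 is a collider and U_3 is conditioned on, which opens it — no node blocks this path, so it is active.
Path 3: U_0 → U_4 ← U_3 ← U_2
  U_4 is a collider here and neither U_4 nor any of its descendants is conditioned on, so the collider stays closed — the path is blocked at U_4.
Path 4: U_0 → U_7 ← U_3 ← U_2
  U_3 is a chain here and U_3 is conditioned on, so the path is blocked at U_3.
At least one path is unblocked, so d-separation fails.

No — U_0 and U_2 are not d-separated given {U_3, U_7}.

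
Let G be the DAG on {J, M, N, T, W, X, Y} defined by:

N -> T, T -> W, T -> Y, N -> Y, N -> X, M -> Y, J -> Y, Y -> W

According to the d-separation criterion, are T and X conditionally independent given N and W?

There are 3 undirected paths between T and X; checking each against the conditioning set {N, W}:
Path 1: T → W ← Y ← N → X
  N is a fork here and N is conditioned on, so the path is blocked at N.
Path 2: T ← N → X
  N is a fork here and N is conditioned on, so the path is blocked at N.
Path 3: T → Y ← N → X
  N is a fork here and N is conditioned on, so the path is blocked at N.
Every path is blocked, so T and X are d-separated given {N, W}.

Yes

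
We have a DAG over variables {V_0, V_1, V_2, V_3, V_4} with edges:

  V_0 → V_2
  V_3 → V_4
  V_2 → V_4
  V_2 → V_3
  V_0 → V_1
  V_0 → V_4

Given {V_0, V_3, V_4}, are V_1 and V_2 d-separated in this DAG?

There are 3 undirected paths between V_1 and V_2; checking each against the conditioning set {V_0, V_3, V_4}:
Path 1: V_1 ← V_0 → V_4 ← V_3 ← V_2
  V_0 is a fork here and V_0 is conditioned on, so the path is blocked at V_0.
Path 2: V_1 ← V_0 → V_4 ← V_2
  V_0 is a fork here and V_0 is conditioned on, so the path is blocked at V_0.
Path 3: V_1 ← V_0 → V_2
  V_0 is a fork here and V_0 is conditioned on, so the path is blocked at V_0.
All paths are blocked; V_1 ⊥ V_2 | {V_0, V_3, V_4} holds.

Yes — V_1 and V_2 are d-separated given {V_0, V_3, V_4}.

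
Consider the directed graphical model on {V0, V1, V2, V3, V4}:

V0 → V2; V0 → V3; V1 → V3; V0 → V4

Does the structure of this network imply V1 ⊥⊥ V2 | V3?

The only undirected path from V1 to V2 is:
  1. V1 → V3 ← V0 → V2 — V3:collider[open]; V0:fork[open] ⇒ active
Because an active path exists, V1 and V2 are not d-separated.

No — V1 and V2 are not d-separated given {V3}.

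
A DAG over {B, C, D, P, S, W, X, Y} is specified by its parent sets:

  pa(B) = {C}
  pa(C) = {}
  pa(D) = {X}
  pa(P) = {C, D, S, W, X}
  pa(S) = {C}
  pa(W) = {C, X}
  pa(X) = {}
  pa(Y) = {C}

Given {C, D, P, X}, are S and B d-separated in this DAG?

Yes

5 paths connect S and B; each must be blocked for d-separation to hold:
Path 1: S → P ← W ← C → B
  C is a fork here and C is conditioned on, so the path is blocked at C.
Path 2: S → P ← X → W ← C → B
  X is a fork here and X is conditioned on, so the path is blocked at X.
Path 3: S → P ← D ← X → W ← C → B
  D is a chain here and D is conditioned on, so the path is blocked at D.
Path 4: S → P ← C → B
  C is a fork here and C is conditioned on, so the path is blocked at C.
Path 5: S ← C → B
  C is a fork here and C is conditioned on, so the path is blocked at C.
All paths are blocked; S ⊥ B | {C, D, P, X} holds.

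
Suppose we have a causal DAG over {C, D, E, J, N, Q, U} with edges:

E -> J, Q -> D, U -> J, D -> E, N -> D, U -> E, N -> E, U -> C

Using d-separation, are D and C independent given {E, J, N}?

No

There are 4 undirected paths between D and C; checking each against the conditioning set {E, J, N}:
Path 1: D ← N → E ← U → C
  N is a fork here and N is conditioned on, so the path is blocked at N.
Path 2: D ← N → E → J ← U → C
  N is a fork here and N is conditioned on, so the path is blocked at N.
Path 3: D → E ← U → C
  E is a collider and E is conditioned on, which opens it; U is a fork and U is not conditioned on — no node blocks this path, so it is active.
Path 4: D → E → J ← U → C
  E is a chain here and E is conditioned on, so the path is blocked at E.
At least one path is unblocked, so d-separation fails.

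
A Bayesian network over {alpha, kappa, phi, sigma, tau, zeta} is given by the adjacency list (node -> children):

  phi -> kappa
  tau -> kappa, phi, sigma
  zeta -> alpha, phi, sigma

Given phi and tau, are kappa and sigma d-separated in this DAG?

Enumerating the 4 paths from kappa to sigma and testing each for blocking by {phi, tau}:
Path 1: kappa ← tau → phi ← zeta → sigma
  tau is a fork here and tau is conditioned on, so the path is blocked at tau.
Path 2: kappa ← tau → sigma
  tau is a fork here and tau is conditioned on, so the path is blocked at tau.
Path 3: kappa ← phi ← zeta → sigma
  phi is a chain here and phi is conditioned on, so the path is blocked at phi.
Path 4: kappa ← phi ← tau → sigma
  phi is a chain here and phi is conditioned on, so the path is blocked at phi.
All paths are blocked; kappa ⊥ sigma | {phi, tau} holds.

Yes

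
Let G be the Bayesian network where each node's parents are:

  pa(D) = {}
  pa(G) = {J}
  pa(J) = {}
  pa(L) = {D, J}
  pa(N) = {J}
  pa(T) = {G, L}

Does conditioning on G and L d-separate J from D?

No

There are 2 undirected paths between J and D; checking each against the conditioning set {G, L}:
  1. J → G → T ← L ← D — G:chain[blocks]; T:collider[blocks]; L:chain[blocks] ⇒ blocked
  2. J → L ← D — L:collider[open] ⇒ active
Since the path J → L ← D is active, J and D are not d-separated given {G, L}.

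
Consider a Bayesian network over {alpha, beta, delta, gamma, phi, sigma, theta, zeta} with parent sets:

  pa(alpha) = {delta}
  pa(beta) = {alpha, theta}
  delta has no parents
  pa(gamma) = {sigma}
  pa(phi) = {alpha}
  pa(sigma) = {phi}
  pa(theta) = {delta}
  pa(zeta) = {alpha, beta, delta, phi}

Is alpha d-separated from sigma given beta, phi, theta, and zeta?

There are 6 undirected paths between alpha and sigma; checking each against the conditioning set {beta, phi, theta, zeta}:
Path 1: alpha → phi → sigma
  phi is a chain here and phi is conditioned on, so the path is blocked at phi.
Path 2: alpha ← delta → theta → beta → zeta ← phi → sigma
  theta is a chain here and theta is conditioned on, so the path is blocked at theta.
Path 3: alpha ← delta → zeta ← phi → sigma
  phi is a fork here and phi is conditioned on, so the path is blocked at phi.
Path 4: alpha → zeta ← phi → sigma
  phi is a fork here and phi is conditioned on, so the path is blocked at phi.
Path 5: alpha → beta ← theta ← delta → zeta ← phi → sigma
  theta is a chain here and theta is conditioned on, so the path is blocked at theta.
Path 6: alpha → beta → zeta ← phi → sigma
  beta is a chain here and beta is conditioned on, so the path is blocked at beta.
All paths are blocked; alpha ⊥ sigma | {beta, phi, theta, zeta} holds.

Yes — alpha and sigma are d-separated given {beta, phi, theta, zeta}.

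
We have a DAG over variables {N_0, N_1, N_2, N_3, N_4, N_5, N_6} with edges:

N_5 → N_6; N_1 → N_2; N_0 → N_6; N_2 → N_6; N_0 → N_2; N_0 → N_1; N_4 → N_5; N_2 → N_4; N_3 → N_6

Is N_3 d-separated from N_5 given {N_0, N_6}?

No

We examine all 4 paths between N_3 and N_5:
Path 1: N_3 → N_6 ← N_5
  N_6 is a collider and N_6 is conditioned on, which opens it — no node blocks this path, so it is active.
Path 2: N_3 → N_6 ← N_2 → N_4 → N_5
  N_6 is a collider and N_6 is conditioned on, which opens it; N_2 is a fork and N_2 is not conditioned on; N_4 is a chain and N_4 is not conditioned on — no node blocks this path, so it is active.
Path 3: N_3 → N_6 ← N_0 → N_2 → N_4 → N_5
  N_0 is a fork here and N_0 is conditioned on, so the path is blocked at N_0.
Path 4: N_3 → N_6 ← N_0 → N_1 → N_2 → N_4 → N_5
  N_0 is a fork here and N_0 is conditioned on, so the path is blocked at N_0.
At least one path is unblocked, so d-separation fails.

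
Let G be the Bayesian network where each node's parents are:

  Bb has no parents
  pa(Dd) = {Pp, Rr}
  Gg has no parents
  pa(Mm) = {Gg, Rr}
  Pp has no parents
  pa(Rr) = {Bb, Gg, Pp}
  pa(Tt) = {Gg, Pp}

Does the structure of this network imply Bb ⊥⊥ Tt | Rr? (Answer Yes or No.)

Enumerating the 4 paths from Bb to Tt and testing each for blocking by {Rr}:
Path 1: Bb → Rr ← Pp → Tt
  Rr is a collider and Rr is conditioned on, which opens it; Pp is a fork and Pp is not conditioned on — no node blocks this path, so it is active.
Path 2: Bb → Rr ← Gg → Tt
  Rr is a collider and Rr is conditioned on, which opens it; Gg is a fork and Gg is not conditioned on — no node blocks this path, so it is active.
Path 3: Bb → Rr → Mm ← Gg → Tt
  Rr is a chain here and Rr is conditioned on, so the path is blocked at Rr.
Path 4: Bb → Rr → Dd ← Pp → Tt
  Rr is a chain here and Rr is conditioned on, so the path is blocked at Rr.
Since the path Bb → Rr ← Pp → Tt is active, Bb and Tt are not d-separated given {Rr}.

No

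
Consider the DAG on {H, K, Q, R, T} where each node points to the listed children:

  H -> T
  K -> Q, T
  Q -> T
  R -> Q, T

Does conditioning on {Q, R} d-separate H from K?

Yes

3 paths connect H and K; each must be blocked for d-separation to hold:
  1. H → T ← R → Q ← K — T:collider[blocks]; R:fork[blocks]; Q:collider[open] ⇒ blocked
  2. H → T ← Q ← K — T:collider[blocks]; Q:chain[blocks] ⇒ blocked
  3. H → T ← K — T:collider[blocks] ⇒ blocked
All paths are blocked; H ⊥ K | {Q, R} holds.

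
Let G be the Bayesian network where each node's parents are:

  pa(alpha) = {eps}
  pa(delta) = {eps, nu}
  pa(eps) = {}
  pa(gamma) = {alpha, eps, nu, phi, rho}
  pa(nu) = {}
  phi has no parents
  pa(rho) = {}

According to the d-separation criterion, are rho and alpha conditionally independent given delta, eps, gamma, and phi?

We examine all 3 paths between rho and alpha:
Path 1: rho → gamma ← nu → delta ← eps → alpha
  eps is a fork here and eps is conditioned on, so the path is blocked at eps.
Path 2: rho → gamma ← eps → alpha
  eps is a fork here and eps is conditioned on, so the path is blocked at eps.
Path 3: rho → gamma ← alpha
  gamma is a collider and gamma is conditioned on, which opens it — no node blocks this path, so it is active.
Since the path rho → gamma ← alpha is active, rho and alpha are not d-separated given {delta, eps, gamma, phi}.

No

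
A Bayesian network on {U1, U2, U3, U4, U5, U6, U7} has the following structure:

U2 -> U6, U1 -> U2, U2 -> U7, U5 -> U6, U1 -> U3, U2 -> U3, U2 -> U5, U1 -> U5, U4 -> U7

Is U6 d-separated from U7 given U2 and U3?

Yes

There are 4 undirected paths between U6 and U7; checking each against the conditioning set {U2, U3}:
  1. U6 ← U2 → U7 — U2:fork[blocks] ⇒ blocked
  2. U6 ← U5 ← U1 → U3 ← U2 → U7 — U5:chain[open]; U1:fork[open]; U3:collider[open]; U2:fork[blocks] ⇒ blocked
  3. U6 ← U5 ← U1 → U2 → U7 — U5:chain[open]; U1:fork[open]; U2:chain[blocks] ⇒ blocked
  4. U6 ← U5 ← U2 → U7 — U5:chain[open]; U2:fork[blocks] ⇒ blocked
Every path is blocked, so U6 and U7 are d-separated given {U2, U3}.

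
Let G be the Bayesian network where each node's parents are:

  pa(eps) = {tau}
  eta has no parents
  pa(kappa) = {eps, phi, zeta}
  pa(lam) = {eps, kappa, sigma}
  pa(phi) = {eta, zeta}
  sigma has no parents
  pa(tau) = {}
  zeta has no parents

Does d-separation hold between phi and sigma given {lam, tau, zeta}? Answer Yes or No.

We examine all 4 paths between phi and sigma:
Path 1: phi ← zeta → kappa → lam ← sigma
  zeta is a fork here and zeta is conditioned on, so the path is blocked at zeta.
Path 2: phi ← zeta → kappa ← eps → lam ← sigma
  zeta is a fork here and zeta is conditioned on, so the path is blocked at zeta.
Path 3: phi → kappa → lam ← sigma
  kappa is a chain and kappa is not conditioned on; lam is a collider and lam is conditioned on, which opens it — no node blocks this path, so it is active.
Path 4: phi → kappa ← eps → lam ← sigma
  kappa is a collider and its descendant lam is conditioned on, which opens it; eps is a fork and eps is not conditioned on; lam is a collider and lam is conditioned on, which opens it — no node blocks this path, so it is active.
At least one path is unblocked, so d-separation fails.

No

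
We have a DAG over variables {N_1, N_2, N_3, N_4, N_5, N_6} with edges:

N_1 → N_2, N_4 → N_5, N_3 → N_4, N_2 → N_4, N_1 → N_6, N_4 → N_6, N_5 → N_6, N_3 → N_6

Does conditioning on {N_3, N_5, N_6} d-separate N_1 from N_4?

No — N_1 and N_4 are not d-separated given {N_3, N_5, N_6}.

4 paths connect N_1 and N_4; each must be blocked for d-separation to hold:
Path 1: N_1 → N_2 → N_4
  N_2 is a chain and N_2 is not conditioned on — no node blocks this path, so it is active.
Path 2: N_1 → N_6 ← N_5 ← N_4
  N_5 is a chain here and N_5 is conditioned on, so the path is blocked at N_5.
Path 3: N_1 → N_6 ← N_4
  N_6 is a collider and N_6 is conditioned on, which opens it — no node blocks this path, so it is active.
Path 4: N_1 → N_6 ← N_3 → N_4
  N_3 is a fork here and N_3 is conditioned on, so the path is blocked at N_3.
At least one path is unblocked, so d-separation fails.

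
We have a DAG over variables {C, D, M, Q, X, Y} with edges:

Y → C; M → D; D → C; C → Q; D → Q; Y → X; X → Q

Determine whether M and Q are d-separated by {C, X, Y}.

There are 3 undirected paths between M and Q; checking each against the conditioning set {C, X, Y}:
  1. M → D → Q — D:chain[open] ⇒ active
  2. M → D → C → Q — D:chain[open]; C:chain[blocks] ⇒ blocked
  3. M → D → C ← Y → X → Q — D:chain[open]; C:collider[open]; Y:fork[blocks]; X:chain[blocks] ⇒ blocked
Since the path M → D → Q is active, M and Q are not d-separated given {C, X, Y}.

No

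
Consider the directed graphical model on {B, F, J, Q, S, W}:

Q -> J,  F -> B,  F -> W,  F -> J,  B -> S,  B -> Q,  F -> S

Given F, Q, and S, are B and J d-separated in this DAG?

We examine all 3 paths between B and J:
Path 1: B ← F → J
  F is a fork here and F is conditioned on, so the path is blocked at F.
Path 2: B → Q → J
  Q is a chain here and Q is conditioned on, so the path is blocked at Q.
Path 3: B → S ← F → J
  F is a fork here and F is conditioned on, so the path is blocked at F.
All paths are blocked; B ⊥ J | {F, Q, S} holds.

Yes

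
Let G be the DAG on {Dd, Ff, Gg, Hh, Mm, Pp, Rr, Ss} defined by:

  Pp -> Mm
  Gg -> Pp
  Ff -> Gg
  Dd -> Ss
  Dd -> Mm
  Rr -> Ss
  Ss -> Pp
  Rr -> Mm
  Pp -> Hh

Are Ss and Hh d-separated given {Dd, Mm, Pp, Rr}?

Yes

3 paths connect Ss and Hh; each must be blocked for d-separation to hold:
Path 1: Ss → Pp → Hh
  Pp is a chain here and Pp is conditioned on, so the path is blocked at Pp.
Path 2: Ss ← Rr → Mm ← Pp → Hh
  Rr is a fork here and Rr is conditioned on, so the path is blocked at Rr.
Path 3: Ss ← Dd → Mm ← Pp → Hh
  Dd is a fork here and Dd is conditioned on, so the path is blocked at Dd.
Since every path is blocked, d-separation holds.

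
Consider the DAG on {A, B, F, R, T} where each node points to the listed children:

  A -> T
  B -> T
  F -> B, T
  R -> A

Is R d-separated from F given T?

There are 2 undirected paths between R and F; checking each against the conditioning set {T}:
  1. R → A → T ← B ← F — A:chain[open]; T:collider[open]; B:chain[open] ⇒ active
  2. R → A → T ← F — A:chain[open]; T:collider[open] ⇒ active
At least one path is unblocked, so d-separation fails.

No — R and F are not d-separated given {T}.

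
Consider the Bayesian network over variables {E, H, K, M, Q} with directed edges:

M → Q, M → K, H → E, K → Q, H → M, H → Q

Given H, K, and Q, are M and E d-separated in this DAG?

Yes

3 paths connect M and E; each must be blocked for d-separation to hold:
Path 1: M ← H → E
  H is a fork here and H is conditioned on, so the path is blocked at H.
Path 2: M → K → Q ← H → E
  K is a chain here and K is conditioned on, so the path is blocked at K.
Path 3: M → Q ← H → E
  H is a fork here and H is conditioned on, so the path is blocked at H.
Every path is blocked, so M and E are d-separated given {H, K, Q}.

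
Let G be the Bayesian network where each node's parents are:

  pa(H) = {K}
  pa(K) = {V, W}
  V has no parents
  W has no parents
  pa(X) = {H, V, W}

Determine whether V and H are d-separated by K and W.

4 paths connect V and H; each must be blocked for d-separation to hold:
  1. V → K ← W → X ← H — K:collider[open]; W:fork[blocks]; X:collider[blocks] ⇒ blocked
  2. V → K → H — K:chain[blocks] ⇒ blocked
  3. V → X ← W → K → H — X:collider[blocks]; W:fork[blocks]; K:chain[blocks] ⇒ blocked
  4. V → X ← H — X:collider[blocks] ⇒ blocked
All paths are blocked; V ⊥ H | {K, W} holds.

Yes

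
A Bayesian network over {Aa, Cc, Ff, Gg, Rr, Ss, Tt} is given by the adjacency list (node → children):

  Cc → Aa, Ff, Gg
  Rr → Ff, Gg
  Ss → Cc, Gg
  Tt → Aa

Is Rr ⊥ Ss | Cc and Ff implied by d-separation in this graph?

There are 4 undirected paths between Rr and Ss; checking each against the conditioning set {Cc, Ff}:
Path 1: Rr → Ff ← Cc ← Ss
  Cc is a chain here and Cc is conditioned on, so the path is blocked at Cc.
Path 2: Rr → Ff ← Cc → Gg ← Ss
  Cc is a fork here and Cc is conditioned on, so the path is blocked at Cc.
Path 3: Rr → Gg ← Cc ← Ss
  Gg is a collider here and neither Gg nor any of its descendants is conditioned on, so the collider stays closed — the path is blocked at Gg.
Path 4: Rr → Gg ← Ss
  Gg is a collider here and neither Gg nor any of its descendants is conditioned on, so the collider stays closed — the path is blocked at Gg.
All paths are blocked; Rr ⊥ Ss | {Cc, Ff} holds.

Yes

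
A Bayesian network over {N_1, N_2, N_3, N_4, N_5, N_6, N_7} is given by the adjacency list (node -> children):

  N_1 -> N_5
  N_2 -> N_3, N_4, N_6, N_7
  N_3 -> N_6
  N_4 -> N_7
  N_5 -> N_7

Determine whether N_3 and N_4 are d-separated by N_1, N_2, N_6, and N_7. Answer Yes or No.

4 paths connect N_3 and N_4; each must be blocked for d-separation to hold:
Path 1: N_3 → N_6 ← N_2 → N_7 ← N_4
  N_2 is a fork here and N_2 is conditioned on, so the path is blocked at N_2.
Path 2: N_3 → N_6 ← N_2 → N_4
  N_2 is a fork here and N_2 is conditioned on, so the path is blocked at N_2.
Path 3: N_3 ← N_2 → N_7 ← N_4
  N_2 is a fork here and N_2 is conditioned on, so the path is blocked at N_2.
Path 4: N_3 ← N_2 → N_4
  N_2 is a fork here and N_2 is conditioned on, so the path is blocked at N_2.
Every path is blocked, so N_3 and N_4 are d-separated given {N_1, N_2, N_6, N_7}.

Yes — N_3 and N_4 are d-separated given {N_1, N_2, N_6, N_7}.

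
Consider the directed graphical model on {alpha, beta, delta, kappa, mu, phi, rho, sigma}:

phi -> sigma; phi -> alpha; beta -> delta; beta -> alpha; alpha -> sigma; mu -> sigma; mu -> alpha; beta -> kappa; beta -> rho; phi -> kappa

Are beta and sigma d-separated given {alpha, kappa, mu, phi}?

6 paths connect beta and sigma; each must be blocked for d-separation to hold:
  1. beta → alpha → sigma — alpha:chain[blocks] ⇒ blocked
  2. beta → alpha ← phi → sigma — alpha:collider[open]; phi:fork[blocks] ⇒ blocked
  3. beta → alpha ← mu → sigma — alpha:collider[open]; mu:fork[blocks] ⇒ blocked
  4. beta → kappa ← phi → sigma — kappa:collider[open]; phi:fork[blocks] ⇒ blocked
  5. beta → kappa ← phi → alpha → sigma — kappa:collider[open]; phi:fork[blocks]; alpha:chain[blocks] ⇒ blocked
  6. beta → kappa ← phi → alpha ← mu → sigma — kappa:collider[open]; phi:fork[blocks]; alpha:collider[open]; mu:fork[blocks] ⇒ blocked
Every path is blocked, so beta and sigma are d-separated given {alpha, kappa, mu, phi}.

Yes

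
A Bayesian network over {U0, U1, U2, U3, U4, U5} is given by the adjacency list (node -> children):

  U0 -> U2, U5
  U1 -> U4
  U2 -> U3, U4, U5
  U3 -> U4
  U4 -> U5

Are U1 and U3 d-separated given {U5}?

No — U1 and U3 are not d-separated given {U5}.

Enumerating the 4 paths from U1 to U3 and testing each for blocking by {U5}:
Path 1: U1 → U4 → U5 ← U0 → U2 → U3
  U4 is a chain and U4 is not conditioned on; U5 is a collider and U5 is conditioned on, which opens it; U0 is a fork and U0 is not conditioned on; U2 is a chain and U2 is not conditioned on — no node blocks this path, so it is active.
Path 2: U1 → U4 → U5 ← U2 → U3
  U4 is a chain and U4 is not conditioned on; U5 is a collider and U5 is conditioned on, which opens it; U2 is a fork and U2 is not conditioned on — no node blocks this path, so it is active.
Path 3: U1 → U4 ← U2 → U3
  U4 is a collider and its descendant U5 is conditioned on, which opens it; U2 is a fork and U2 is not conditioned on — no node blocks this path, so it is active.
Path 4: U1 → U4 ← U3
  U4 is a collider and its descendant U5 is conditioned on, which opens it — no node blocks this path, so it is active.
Since the path U1 → U4 → U5 ← U0 → U2 → U3 is active, U1 and U3 are not d-separated given {U5}.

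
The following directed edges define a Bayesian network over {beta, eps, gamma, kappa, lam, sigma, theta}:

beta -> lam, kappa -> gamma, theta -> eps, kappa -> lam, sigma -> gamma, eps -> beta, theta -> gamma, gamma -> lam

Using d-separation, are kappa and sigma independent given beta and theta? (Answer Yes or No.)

There are 3 undirected paths between kappa and sigma; checking each against the conditioning set {beta, theta}:
Path 1: kappa → lam ← beta ← eps ← theta → gamma ← sigma
  lam is a collider here and neither lam nor any of its descendants is conditioned on, so the collider stays closed — the path is blocked at lam.
Path 2: kappa → lam ← gamma ← sigma
  lam is a collider here and neither lam nor any of its descendants is conditioned on, so the collider stays closed — the path is blocked at lam.
Path 3: kappa → gamma ← sigma
  gamma is a collider here and neither gamma nor any of its descendants is conditioned on, so the collider stays closed — the path is blocked at gamma.
Every path is blocked, so kappa and sigma are d-separated given {beta, theta}.

Yes — kappa and sigma are d-separated given {beta, theta}.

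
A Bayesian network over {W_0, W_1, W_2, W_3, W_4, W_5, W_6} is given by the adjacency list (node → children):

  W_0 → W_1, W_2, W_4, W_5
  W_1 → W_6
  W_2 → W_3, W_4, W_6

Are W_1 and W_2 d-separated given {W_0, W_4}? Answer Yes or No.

Yes

We examine all 3 paths between W_1 and W_2:
Path 1: W_1 → W_6 ← W_2
  W_6 is a collider here and neither W_6 nor any of its descendants is conditioned on, so the collider stays closed — the path is blocked at W_6.
Path 2: W_1 ← W_0 → W_4 ← W_2
  W_0 is a fork here and W_0 is conditioned on, so the path is blocked at W_0.
Path 3: W_1 ← W_0 → W_2
  W_0 is a fork here and W_0 is conditioned on, so the path is blocked at W_0.
Every path is blocked, so W_1 and W_2 are d-separated given {W_0, W_4}.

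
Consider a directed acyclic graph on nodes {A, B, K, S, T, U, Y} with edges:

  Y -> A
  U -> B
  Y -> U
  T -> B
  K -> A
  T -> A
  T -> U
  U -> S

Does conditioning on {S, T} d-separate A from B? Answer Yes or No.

No

4 paths connect A and B; each must be blocked for d-separation to hold:
  1. A ← T → B — T:fork[blocks] ⇒ blocked
  2. A ← T → U → B — T:fork[blocks]; U:chain[open] ⇒ blocked
  3. A ← Y → U ← T → B — Y:fork[open]; U:collider[open]; T:fork[blocks] ⇒ blocked
  4. A ← Y → U → B — Y:fork[open]; U:chain[open] ⇒ active
Because an active path exists, A and B are not d-separated.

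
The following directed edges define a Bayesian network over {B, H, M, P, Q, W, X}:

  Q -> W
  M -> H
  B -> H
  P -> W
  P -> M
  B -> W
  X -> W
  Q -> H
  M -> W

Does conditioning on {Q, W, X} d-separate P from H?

6 paths connect P and H; each must be blocked for d-separation to hold:
Path 1: P → W ← Q → H
  Q is a fork here and Q is conditioned on, so the path is blocked at Q.
Path 2: P → W ← B → H
  W is a collider and W is conditioned on, which opens it; B is a fork and B is not conditioned on — no node blocks this path, so it is active.
Path 3: P → W ← M → H
  W is a collider and W is conditioned on, which opens it; M is a fork and M is not conditioned on — no node blocks this path, so it is active.
Path 4: P → M → W ← Q → H
  Q is a fork here and Q is conditioned on, so the path is blocked at Q.
Path 5: P → M → W ← B → H
  M is a chain and M is not conditioned on; W is a collider and W is conditioned on, which opens it; B is a fork and B is not conditioned on — no node blocks this path, so it is active.
Path 6: P → M → H
  M is a chain and M is not conditioned on — no node blocks this path, so it is active.
Because an active path exists, P and H are not d-separated.

No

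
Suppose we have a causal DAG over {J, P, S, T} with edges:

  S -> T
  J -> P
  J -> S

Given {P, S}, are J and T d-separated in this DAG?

Yes

Only one path connects J and T:
Path 1: J → S → T
  S is a chain here and S is conditioned on, so the path is blocked at S.
All paths are blocked; J ⊥ T | {P, S} holds.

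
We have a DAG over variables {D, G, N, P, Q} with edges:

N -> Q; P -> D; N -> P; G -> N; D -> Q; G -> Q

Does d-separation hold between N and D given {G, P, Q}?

Enumerating the 3 paths from N to D and testing each for blocking by {G, P, Q}:
Path 1: N → P → D
  P is a chain here and P is conditioned on, so the path is blocked at P.
Path 2: N → Q ← D
  Q is a collider and Q is conditioned on, which opens it — no node blocks this path, so it is active.
Path 3: N ← G → Q ← D
  G is a fork here and G is conditioned on, so the path is blocked at G.
Because an active path exists, N and D are not d-separated.

No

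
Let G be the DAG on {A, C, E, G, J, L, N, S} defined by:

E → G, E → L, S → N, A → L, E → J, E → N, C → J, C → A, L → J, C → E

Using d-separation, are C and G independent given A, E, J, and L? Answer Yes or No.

5 paths connect C and G; each must be blocked for d-separation to hold:
Path 1: C → E → G
  E is a chain here and E is conditioned on, so the path is blocked at E.
Path 2: C → A → L ← E → G
  A is a chain here and A is conditioned on, so the path is blocked at A.
Path 3: C → A → L → J ← E → G
  A is a chain here and A is conditioned on, so the path is blocked at A.
Path 4: C → J ← E → G
  E is a fork here and E is conditioned on, so the path is blocked at E.
Path 5: C → J ← L ← E → G
  L is a chain here and L is conditioned on, so the path is blocked at L.
All paths are blocked; C ⊥ G | {A, E, J, L} holds.

Yes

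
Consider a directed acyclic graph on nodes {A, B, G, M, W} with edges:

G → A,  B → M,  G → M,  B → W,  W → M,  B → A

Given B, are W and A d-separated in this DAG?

Yes

4 paths connect W and A; each must be blocked for d-separation to hold:
Path 1: W → M ← B → A
  M is a collider here and neither M nor any of its descendants is conditioned on, so the collider stays closed — the path is blocked at M.
Path 2: W → M ← G → A
  M is a collider here and neither M nor any of its descendants is conditioned on, so the collider stays closed — the path is blocked at M.
Path 3: W ← B → M ← G → A
  B is a fork here and B is conditioned on, so the path is blocked at B.
Path 4: W ← B → A
  B is a fork here and B is conditioned on, so the path is blocked at B.
All paths are blocked; W ⊥ A | {B} holds.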